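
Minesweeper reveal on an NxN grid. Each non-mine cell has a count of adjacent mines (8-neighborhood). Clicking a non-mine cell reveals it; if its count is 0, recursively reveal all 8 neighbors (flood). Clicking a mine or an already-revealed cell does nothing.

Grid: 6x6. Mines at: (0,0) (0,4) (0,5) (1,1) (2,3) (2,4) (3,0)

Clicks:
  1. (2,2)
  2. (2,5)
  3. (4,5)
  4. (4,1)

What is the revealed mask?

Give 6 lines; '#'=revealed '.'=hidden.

Click 1 (2,2) count=2: revealed 1 new [(2,2)] -> total=1
Click 2 (2,5) count=1: revealed 1 new [(2,5)] -> total=2
Click 3 (4,5) count=0: revealed 17 new [(3,1) (3,2) (3,3) (3,4) (3,5) (4,0) (4,1) (4,2) (4,3) (4,4) (4,5) (5,0) (5,1) (5,2) (5,3) (5,4) (5,5)] -> total=19
Click 4 (4,1) count=1: revealed 0 new [(none)] -> total=19

Answer: ......
......
..#..#
.#####
######
######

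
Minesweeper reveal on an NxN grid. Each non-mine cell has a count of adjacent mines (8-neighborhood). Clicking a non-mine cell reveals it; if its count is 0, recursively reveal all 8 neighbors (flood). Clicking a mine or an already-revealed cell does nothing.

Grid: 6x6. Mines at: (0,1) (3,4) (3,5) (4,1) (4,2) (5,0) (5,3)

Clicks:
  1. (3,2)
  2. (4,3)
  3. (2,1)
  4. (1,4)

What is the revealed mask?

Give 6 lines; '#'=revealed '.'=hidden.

Click 1 (3,2) count=2: revealed 1 new [(3,2)] -> total=1
Click 2 (4,3) count=3: revealed 1 new [(4,3)] -> total=2
Click 3 (2,1) count=0: revealed 19 new [(0,2) (0,3) (0,4) (0,5) (1,0) (1,1) (1,2) (1,3) (1,4) (1,5) (2,0) (2,1) (2,2) (2,3) (2,4) (2,5) (3,0) (3,1) (3,3)] -> total=21
Click 4 (1,4) count=0: revealed 0 new [(none)] -> total=21

Answer: ..####
######
######
####..
...#..
......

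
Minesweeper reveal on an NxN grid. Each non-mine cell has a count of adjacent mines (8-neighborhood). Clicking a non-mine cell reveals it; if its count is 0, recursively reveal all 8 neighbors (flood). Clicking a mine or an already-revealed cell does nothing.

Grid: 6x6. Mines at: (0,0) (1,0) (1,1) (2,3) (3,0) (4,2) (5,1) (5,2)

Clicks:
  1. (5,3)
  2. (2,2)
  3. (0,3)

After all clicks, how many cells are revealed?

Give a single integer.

Click 1 (5,3) count=2: revealed 1 new [(5,3)] -> total=1
Click 2 (2,2) count=2: revealed 1 new [(2,2)] -> total=2
Click 3 (0,3) count=0: revealed 18 new [(0,2) (0,3) (0,4) (0,5) (1,2) (1,3) (1,4) (1,5) (2,4) (2,5) (3,3) (3,4) (3,5) (4,3) (4,4) (4,5) (5,4) (5,5)] -> total=20

Answer: 20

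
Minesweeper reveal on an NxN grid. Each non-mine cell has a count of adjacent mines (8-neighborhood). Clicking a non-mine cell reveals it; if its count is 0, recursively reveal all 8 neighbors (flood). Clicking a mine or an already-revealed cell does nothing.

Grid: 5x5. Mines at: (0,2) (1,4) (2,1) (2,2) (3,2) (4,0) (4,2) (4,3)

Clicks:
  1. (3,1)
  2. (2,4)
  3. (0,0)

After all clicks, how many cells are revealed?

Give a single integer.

Click 1 (3,1) count=5: revealed 1 new [(3,1)] -> total=1
Click 2 (2,4) count=1: revealed 1 new [(2,4)] -> total=2
Click 3 (0,0) count=0: revealed 4 new [(0,0) (0,1) (1,0) (1,1)] -> total=6

Answer: 6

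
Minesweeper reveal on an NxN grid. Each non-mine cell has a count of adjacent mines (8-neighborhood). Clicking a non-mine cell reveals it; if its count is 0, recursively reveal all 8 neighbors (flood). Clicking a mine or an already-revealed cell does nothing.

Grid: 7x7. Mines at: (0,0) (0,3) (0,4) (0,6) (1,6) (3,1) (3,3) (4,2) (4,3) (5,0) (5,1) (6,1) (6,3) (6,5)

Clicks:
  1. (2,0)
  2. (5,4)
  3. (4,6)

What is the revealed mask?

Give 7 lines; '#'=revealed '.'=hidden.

Click 1 (2,0) count=1: revealed 1 new [(2,0)] -> total=1
Click 2 (5,4) count=3: revealed 1 new [(5,4)] -> total=2
Click 3 (4,6) count=0: revealed 11 new [(2,4) (2,5) (2,6) (3,4) (3,5) (3,6) (4,4) (4,5) (4,6) (5,5) (5,6)] -> total=13

Answer: .......
.......
#...###
....###
....###
....###
.......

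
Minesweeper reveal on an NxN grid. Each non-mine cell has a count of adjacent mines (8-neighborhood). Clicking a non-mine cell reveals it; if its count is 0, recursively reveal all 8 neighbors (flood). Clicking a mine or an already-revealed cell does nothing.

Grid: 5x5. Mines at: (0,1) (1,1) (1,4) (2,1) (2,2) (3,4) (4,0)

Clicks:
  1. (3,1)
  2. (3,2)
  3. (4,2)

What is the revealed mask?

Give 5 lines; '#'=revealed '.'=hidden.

Click 1 (3,1) count=3: revealed 1 new [(3,1)] -> total=1
Click 2 (3,2) count=2: revealed 1 new [(3,2)] -> total=2
Click 3 (4,2) count=0: revealed 4 new [(3,3) (4,1) (4,2) (4,3)] -> total=6

Answer: .....
.....
.....
.###.
.###.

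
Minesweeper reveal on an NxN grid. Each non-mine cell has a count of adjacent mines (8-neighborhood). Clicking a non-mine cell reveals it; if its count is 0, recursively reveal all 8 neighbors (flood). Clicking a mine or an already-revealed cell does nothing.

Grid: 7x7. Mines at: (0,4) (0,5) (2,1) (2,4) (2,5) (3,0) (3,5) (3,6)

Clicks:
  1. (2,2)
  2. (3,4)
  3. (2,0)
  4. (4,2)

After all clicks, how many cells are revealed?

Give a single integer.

Click 1 (2,2) count=1: revealed 1 new [(2,2)] -> total=1
Click 2 (3,4) count=3: revealed 1 new [(3,4)] -> total=2
Click 3 (2,0) count=2: revealed 1 new [(2,0)] -> total=3
Click 4 (4,2) count=0: revealed 24 new [(3,1) (3,2) (3,3) (4,0) (4,1) (4,2) (4,3) (4,4) (4,5) (4,6) (5,0) (5,1) (5,2) (5,3) (5,4) (5,5) (5,6) (6,0) (6,1) (6,2) (6,3) (6,4) (6,5) (6,6)] -> total=27

Answer: 27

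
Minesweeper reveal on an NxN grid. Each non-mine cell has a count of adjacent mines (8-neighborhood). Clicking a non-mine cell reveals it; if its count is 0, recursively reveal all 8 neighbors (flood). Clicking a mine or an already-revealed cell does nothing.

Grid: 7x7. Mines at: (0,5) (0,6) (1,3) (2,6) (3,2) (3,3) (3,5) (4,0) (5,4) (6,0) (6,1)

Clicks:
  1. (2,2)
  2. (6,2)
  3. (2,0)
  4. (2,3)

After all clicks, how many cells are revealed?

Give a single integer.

Answer: 13

Derivation:
Click 1 (2,2) count=3: revealed 1 new [(2,2)] -> total=1
Click 2 (6,2) count=1: revealed 1 new [(6,2)] -> total=2
Click 3 (2,0) count=0: revealed 10 new [(0,0) (0,1) (0,2) (1,0) (1,1) (1,2) (2,0) (2,1) (3,0) (3,1)] -> total=12
Click 4 (2,3) count=3: revealed 1 new [(2,3)] -> total=13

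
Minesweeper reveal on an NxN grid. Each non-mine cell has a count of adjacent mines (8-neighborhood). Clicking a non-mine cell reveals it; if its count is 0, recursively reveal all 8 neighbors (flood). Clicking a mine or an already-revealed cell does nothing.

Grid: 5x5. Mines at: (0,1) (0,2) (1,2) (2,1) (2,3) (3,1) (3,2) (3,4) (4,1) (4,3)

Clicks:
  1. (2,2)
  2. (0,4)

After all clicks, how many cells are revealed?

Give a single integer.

Answer: 5

Derivation:
Click 1 (2,2) count=5: revealed 1 new [(2,2)] -> total=1
Click 2 (0,4) count=0: revealed 4 new [(0,3) (0,4) (1,3) (1,4)] -> total=5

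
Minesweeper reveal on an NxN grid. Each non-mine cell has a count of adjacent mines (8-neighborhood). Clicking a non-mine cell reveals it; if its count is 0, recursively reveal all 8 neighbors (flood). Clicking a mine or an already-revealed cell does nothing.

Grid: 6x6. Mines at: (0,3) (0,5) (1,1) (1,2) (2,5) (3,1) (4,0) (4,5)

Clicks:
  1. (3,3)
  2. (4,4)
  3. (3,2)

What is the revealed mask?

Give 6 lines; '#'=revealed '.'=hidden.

Answer: ......
......
..###.
..###.
.####.
.####.

Derivation:
Click 1 (3,3) count=0: revealed 14 new [(2,2) (2,3) (2,4) (3,2) (3,3) (3,4) (4,1) (4,2) (4,3) (4,4) (5,1) (5,2) (5,3) (5,4)] -> total=14
Click 2 (4,4) count=1: revealed 0 new [(none)] -> total=14
Click 3 (3,2) count=1: revealed 0 new [(none)] -> total=14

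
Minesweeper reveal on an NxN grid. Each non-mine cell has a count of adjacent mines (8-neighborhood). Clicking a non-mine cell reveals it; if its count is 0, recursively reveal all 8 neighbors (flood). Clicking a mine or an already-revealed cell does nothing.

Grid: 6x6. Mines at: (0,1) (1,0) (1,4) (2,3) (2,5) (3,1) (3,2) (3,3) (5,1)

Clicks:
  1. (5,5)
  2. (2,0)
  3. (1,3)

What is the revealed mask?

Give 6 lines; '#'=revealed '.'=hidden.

Answer: ......
...#..
#.....
....##
..####
..####

Derivation:
Click 1 (5,5) count=0: revealed 10 new [(3,4) (3,5) (4,2) (4,3) (4,4) (4,5) (5,2) (5,3) (5,4) (5,5)] -> total=10
Click 2 (2,0) count=2: revealed 1 new [(2,0)] -> total=11
Click 3 (1,3) count=2: revealed 1 new [(1,3)] -> total=12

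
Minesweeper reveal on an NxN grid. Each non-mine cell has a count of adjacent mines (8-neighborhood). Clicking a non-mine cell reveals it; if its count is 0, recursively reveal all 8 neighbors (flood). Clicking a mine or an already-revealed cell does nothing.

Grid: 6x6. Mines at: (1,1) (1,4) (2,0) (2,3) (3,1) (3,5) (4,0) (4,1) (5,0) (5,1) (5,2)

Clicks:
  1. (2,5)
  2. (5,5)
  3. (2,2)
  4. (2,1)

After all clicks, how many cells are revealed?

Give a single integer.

Answer: 9

Derivation:
Click 1 (2,5) count=2: revealed 1 new [(2,5)] -> total=1
Click 2 (5,5) count=0: revealed 6 new [(4,3) (4,4) (4,5) (5,3) (5,4) (5,5)] -> total=7
Click 3 (2,2) count=3: revealed 1 new [(2,2)] -> total=8
Click 4 (2,1) count=3: revealed 1 new [(2,1)] -> total=9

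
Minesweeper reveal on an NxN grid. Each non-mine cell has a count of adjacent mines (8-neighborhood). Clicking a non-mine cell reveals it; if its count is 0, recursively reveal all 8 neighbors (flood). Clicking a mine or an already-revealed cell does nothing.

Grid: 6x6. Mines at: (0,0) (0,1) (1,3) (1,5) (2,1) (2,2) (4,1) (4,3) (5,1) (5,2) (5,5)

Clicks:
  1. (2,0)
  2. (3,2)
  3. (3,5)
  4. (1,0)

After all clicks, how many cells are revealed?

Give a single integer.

Answer: 9

Derivation:
Click 1 (2,0) count=1: revealed 1 new [(2,0)] -> total=1
Click 2 (3,2) count=4: revealed 1 new [(3,2)] -> total=2
Click 3 (3,5) count=0: revealed 6 new [(2,4) (2,5) (3,4) (3,5) (4,4) (4,5)] -> total=8
Click 4 (1,0) count=3: revealed 1 new [(1,0)] -> total=9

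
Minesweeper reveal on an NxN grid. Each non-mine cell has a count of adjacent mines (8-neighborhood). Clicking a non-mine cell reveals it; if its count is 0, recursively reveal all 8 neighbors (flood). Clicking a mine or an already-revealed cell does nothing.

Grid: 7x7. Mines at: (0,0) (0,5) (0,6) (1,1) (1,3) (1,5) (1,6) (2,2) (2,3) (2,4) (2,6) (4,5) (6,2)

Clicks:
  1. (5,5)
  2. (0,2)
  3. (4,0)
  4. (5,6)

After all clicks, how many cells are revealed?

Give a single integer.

Click 1 (5,5) count=1: revealed 1 new [(5,5)] -> total=1
Click 2 (0,2) count=2: revealed 1 new [(0,2)] -> total=2
Click 3 (4,0) count=0: revealed 19 new [(2,0) (2,1) (3,0) (3,1) (3,2) (3,3) (3,4) (4,0) (4,1) (4,2) (4,3) (4,4) (5,0) (5,1) (5,2) (5,3) (5,4) (6,0) (6,1)] -> total=21
Click 4 (5,6) count=1: revealed 1 new [(5,6)] -> total=22

Answer: 22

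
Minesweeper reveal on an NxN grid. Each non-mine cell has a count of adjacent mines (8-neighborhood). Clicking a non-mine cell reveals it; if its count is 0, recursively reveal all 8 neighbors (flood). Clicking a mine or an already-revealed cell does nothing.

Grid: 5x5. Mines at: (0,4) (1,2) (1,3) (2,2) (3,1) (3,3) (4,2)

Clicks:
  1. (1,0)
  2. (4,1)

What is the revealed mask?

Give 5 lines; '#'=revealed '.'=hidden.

Answer: ##...
##...
##...
.....
.#...

Derivation:
Click 1 (1,0) count=0: revealed 6 new [(0,0) (0,1) (1,0) (1,1) (2,0) (2,1)] -> total=6
Click 2 (4,1) count=2: revealed 1 new [(4,1)] -> total=7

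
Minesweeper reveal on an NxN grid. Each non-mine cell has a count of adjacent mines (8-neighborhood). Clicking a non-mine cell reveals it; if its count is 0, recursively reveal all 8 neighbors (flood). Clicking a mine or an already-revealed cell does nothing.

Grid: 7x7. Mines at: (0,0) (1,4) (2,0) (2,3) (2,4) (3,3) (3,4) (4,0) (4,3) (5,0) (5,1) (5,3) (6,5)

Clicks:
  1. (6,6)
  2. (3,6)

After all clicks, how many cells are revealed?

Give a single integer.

Click 1 (6,6) count=1: revealed 1 new [(6,6)] -> total=1
Click 2 (3,6) count=0: revealed 12 new [(0,5) (0,6) (1,5) (1,6) (2,5) (2,6) (3,5) (3,6) (4,5) (4,6) (5,5) (5,6)] -> total=13

Answer: 13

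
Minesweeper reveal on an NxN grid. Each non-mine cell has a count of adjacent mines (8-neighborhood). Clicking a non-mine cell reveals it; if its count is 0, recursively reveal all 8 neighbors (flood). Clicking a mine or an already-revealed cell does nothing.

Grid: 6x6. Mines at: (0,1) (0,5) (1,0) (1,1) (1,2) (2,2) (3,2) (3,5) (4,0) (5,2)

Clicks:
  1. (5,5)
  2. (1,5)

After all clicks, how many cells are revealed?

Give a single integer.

Click 1 (5,5) count=0: revealed 6 new [(4,3) (4,4) (4,5) (5,3) (5,4) (5,5)] -> total=6
Click 2 (1,5) count=1: revealed 1 new [(1,5)] -> total=7

Answer: 7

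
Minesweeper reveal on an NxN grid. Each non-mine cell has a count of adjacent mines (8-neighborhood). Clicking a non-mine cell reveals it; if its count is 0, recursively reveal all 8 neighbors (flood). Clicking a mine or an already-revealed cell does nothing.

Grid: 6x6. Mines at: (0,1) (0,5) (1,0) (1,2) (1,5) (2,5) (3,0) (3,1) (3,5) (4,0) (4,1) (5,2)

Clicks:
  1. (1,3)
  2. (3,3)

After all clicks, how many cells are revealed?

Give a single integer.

Click 1 (1,3) count=1: revealed 1 new [(1,3)] -> total=1
Click 2 (3,3) count=0: revealed 9 new [(2,2) (2,3) (2,4) (3,2) (3,3) (3,4) (4,2) (4,3) (4,4)] -> total=10

Answer: 10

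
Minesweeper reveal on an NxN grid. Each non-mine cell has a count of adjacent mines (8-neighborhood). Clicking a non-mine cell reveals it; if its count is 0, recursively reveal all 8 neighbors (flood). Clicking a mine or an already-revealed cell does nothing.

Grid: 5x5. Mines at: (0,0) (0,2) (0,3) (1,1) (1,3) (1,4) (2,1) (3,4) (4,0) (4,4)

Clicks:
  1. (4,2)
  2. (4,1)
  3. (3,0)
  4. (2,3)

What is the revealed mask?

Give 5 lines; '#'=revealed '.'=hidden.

Answer: .....
.....
...#.
####.
.###.

Derivation:
Click 1 (4,2) count=0: revealed 6 new [(3,1) (3,2) (3,3) (4,1) (4,2) (4,3)] -> total=6
Click 2 (4,1) count=1: revealed 0 new [(none)] -> total=6
Click 3 (3,0) count=2: revealed 1 new [(3,0)] -> total=7
Click 4 (2,3) count=3: revealed 1 new [(2,3)] -> total=8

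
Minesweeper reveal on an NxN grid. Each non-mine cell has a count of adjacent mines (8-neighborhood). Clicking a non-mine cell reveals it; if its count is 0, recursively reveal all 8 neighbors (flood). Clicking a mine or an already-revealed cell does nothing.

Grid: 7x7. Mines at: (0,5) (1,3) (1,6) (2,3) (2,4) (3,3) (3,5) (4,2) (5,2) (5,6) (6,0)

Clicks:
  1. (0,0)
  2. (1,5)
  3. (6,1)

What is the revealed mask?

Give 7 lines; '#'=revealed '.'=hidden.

Click 1 (0,0) count=0: revealed 16 new [(0,0) (0,1) (0,2) (1,0) (1,1) (1,2) (2,0) (2,1) (2,2) (3,0) (3,1) (3,2) (4,0) (4,1) (5,0) (5,1)] -> total=16
Click 2 (1,5) count=3: revealed 1 new [(1,5)] -> total=17
Click 3 (6,1) count=2: revealed 1 new [(6,1)] -> total=18

Answer: ###....
###..#.
###....
###....
##.....
##.....
.#.....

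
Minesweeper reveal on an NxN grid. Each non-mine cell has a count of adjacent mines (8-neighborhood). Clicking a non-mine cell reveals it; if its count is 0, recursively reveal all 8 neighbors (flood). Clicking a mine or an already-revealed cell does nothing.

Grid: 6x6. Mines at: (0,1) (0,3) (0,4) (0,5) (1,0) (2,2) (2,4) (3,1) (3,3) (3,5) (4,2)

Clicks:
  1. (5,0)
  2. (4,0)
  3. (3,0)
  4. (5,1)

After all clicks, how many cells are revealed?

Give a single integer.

Answer: 5

Derivation:
Click 1 (5,0) count=0: revealed 4 new [(4,0) (4,1) (5,0) (5,1)] -> total=4
Click 2 (4,0) count=1: revealed 0 new [(none)] -> total=4
Click 3 (3,0) count=1: revealed 1 new [(3,0)] -> total=5
Click 4 (5,1) count=1: revealed 0 new [(none)] -> total=5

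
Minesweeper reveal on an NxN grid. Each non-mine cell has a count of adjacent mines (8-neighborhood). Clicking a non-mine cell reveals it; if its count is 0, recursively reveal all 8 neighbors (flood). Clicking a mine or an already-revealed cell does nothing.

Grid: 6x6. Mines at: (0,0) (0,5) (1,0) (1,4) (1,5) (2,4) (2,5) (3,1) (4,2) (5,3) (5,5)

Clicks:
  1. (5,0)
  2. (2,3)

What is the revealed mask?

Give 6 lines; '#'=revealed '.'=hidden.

Click 1 (5,0) count=0: revealed 4 new [(4,0) (4,1) (5,0) (5,1)] -> total=4
Click 2 (2,3) count=2: revealed 1 new [(2,3)] -> total=5

Answer: ......
......
...#..
......
##....
##....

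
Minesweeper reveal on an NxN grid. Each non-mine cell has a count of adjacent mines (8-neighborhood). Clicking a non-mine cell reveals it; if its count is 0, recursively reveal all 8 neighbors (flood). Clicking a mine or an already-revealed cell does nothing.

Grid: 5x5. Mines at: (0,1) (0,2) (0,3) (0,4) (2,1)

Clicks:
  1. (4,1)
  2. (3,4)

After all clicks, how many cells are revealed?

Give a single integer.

Click 1 (4,1) count=0: revealed 16 new [(1,2) (1,3) (1,4) (2,2) (2,3) (2,4) (3,0) (3,1) (3,2) (3,3) (3,4) (4,0) (4,1) (4,2) (4,3) (4,4)] -> total=16
Click 2 (3,4) count=0: revealed 0 new [(none)] -> total=16

Answer: 16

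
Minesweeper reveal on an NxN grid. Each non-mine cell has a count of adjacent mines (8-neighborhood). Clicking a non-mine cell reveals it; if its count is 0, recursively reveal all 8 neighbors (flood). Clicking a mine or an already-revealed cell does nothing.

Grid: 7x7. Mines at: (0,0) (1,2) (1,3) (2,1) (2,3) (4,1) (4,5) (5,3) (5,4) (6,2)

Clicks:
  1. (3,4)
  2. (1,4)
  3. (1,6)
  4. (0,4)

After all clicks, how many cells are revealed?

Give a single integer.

Answer: 12

Derivation:
Click 1 (3,4) count=2: revealed 1 new [(3,4)] -> total=1
Click 2 (1,4) count=2: revealed 1 new [(1,4)] -> total=2
Click 3 (1,6) count=0: revealed 10 new [(0,4) (0,5) (0,6) (1,5) (1,6) (2,4) (2,5) (2,6) (3,5) (3,6)] -> total=12
Click 4 (0,4) count=1: revealed 0 new [(none)] -> total=12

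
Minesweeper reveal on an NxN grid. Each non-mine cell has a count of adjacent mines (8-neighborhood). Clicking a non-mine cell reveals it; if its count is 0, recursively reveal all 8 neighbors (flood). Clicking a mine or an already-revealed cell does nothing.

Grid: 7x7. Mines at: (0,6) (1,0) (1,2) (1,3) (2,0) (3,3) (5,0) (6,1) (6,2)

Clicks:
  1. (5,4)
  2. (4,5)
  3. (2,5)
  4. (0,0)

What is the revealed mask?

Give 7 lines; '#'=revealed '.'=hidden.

Click 1 (5,4) count=0: revealed 21 new [(1,4) (1,5) (1,6) (2,4) (2,5) (2,6) (3,4) (3,5) (3,6) (4,3) (4,4) (4,5) (4,6) (5,3) (5,4) (5,5) (5,6) (6,3) (6,4) (6,5) (6,6)] -> total=21
Click 2 (4,5) count=0: revealed 0 new [(none)] -> total=21
Click 3 (2,5) count=0: revealed 0 new [(none)] -> total=21
Click 4 (0,0) count=1: revealed 1 new [(0,0)] -> total=22

Answer: #......
....###
....###
....###
...####
...####
...####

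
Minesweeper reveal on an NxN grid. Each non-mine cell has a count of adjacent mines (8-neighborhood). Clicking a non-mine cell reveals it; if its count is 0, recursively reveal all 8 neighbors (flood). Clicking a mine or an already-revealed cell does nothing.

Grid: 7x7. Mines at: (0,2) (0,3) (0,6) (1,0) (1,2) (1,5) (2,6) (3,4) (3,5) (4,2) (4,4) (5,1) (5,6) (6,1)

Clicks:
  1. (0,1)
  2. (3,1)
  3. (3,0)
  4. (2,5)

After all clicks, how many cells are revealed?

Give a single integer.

Click 1 (0,1) count=3: revealed 1 new [(0,1)] -> total=1
Click 2 (3,1) count=1: revealed 1 new [(3,1)] -> total=2
Click 3 (3,0) count=0: revealed 5 new [(2,0) (2,1) (3,0) (4,0) (4,1)] -> total=7
Click 4 (2,5) count=4: revealed 1 new [(2,5)] -> total=8

Answer: 8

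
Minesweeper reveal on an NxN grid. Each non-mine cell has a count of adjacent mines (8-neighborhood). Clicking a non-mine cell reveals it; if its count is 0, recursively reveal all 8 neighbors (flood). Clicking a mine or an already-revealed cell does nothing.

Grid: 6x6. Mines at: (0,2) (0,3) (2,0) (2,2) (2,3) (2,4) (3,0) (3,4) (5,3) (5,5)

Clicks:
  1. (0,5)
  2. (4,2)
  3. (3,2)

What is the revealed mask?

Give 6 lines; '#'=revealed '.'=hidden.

Answer: ....##
....##
......
..#...
..#...
......

Derivation:
Click 1 (0,5) count=0: revealed 4 new [(0,4) (0,5) (1,4) (1,5)] -> total=4
Click 2 (4,2) count=1: revealed 1 new [(4,2)] -> total=5
Click 3 (3,2) count=2: revealed 1 new [(3,2)] -> total=6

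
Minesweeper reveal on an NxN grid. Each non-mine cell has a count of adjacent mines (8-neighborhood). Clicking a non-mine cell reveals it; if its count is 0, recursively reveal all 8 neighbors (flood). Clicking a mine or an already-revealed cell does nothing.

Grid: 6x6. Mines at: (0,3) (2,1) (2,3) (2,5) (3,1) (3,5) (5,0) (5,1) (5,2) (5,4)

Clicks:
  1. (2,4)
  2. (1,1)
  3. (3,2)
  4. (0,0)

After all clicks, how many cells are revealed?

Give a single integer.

Answer: 8

Derivation:
Click 1 (2,4) count=3: revealed 1 new [(2,4)] -> total=1
Click 2 (1,1) count=1: revealed 1 new [(1,1)] -> total=2
Click 3 (3,2) count=3: revealed 1 new [(3,2)] -> total=3
Click 4 (0,0) count=0: revealed 5 new [(0,0) (0,1) (0,2) (1,0) (1,2)] -> total=8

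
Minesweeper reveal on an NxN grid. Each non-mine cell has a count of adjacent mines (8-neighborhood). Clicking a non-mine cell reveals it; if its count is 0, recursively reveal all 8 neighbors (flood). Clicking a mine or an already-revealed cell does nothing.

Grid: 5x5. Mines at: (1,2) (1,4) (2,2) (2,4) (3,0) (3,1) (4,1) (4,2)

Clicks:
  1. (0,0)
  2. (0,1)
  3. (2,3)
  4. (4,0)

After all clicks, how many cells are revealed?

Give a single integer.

Click 1 (0,0) count=0: revealed 6 new [(0,0) (0,1) (1,0) (1,1) (2,0) (2,1)] -> total=6
Click 2 (0,1) count=1: revealed 0 new [(none)] -> total=6
Click 3 (2,3) count=4: revealed 1 new [(2,3)] -> total=7
Click 4 (4,0) count=3: revealed 1 new [(4,0)] -> total=8

Answer: 8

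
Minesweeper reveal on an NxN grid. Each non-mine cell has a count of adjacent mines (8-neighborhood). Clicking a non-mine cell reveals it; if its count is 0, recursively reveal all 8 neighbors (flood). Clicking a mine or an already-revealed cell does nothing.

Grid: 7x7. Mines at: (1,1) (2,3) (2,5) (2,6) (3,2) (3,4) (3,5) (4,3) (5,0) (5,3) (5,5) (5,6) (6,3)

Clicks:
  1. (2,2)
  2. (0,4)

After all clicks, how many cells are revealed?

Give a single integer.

Click 1 (2,2) count=3: revealed 1 new [(2,2)] -> total=1
Click 2 (0,4) count=0: revealed 10 new [(0,2) (0,3) (0,4) (0,5) (0,6) (1,2) (1,3) (1,4) (1,5) (1,6)] -> total=11

Answer: 11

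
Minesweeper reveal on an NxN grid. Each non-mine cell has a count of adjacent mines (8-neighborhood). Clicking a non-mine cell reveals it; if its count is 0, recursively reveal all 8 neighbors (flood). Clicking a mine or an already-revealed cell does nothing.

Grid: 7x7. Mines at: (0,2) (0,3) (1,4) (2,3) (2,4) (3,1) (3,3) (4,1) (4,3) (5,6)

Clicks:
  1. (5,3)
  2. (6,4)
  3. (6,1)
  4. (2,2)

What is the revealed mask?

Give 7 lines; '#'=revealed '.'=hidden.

Click 1 (5,3) count=1: revealed 1 new [(5,3)] -> total=1
Click 2 (6,4) count=0: revealed 11 new [(5,0) (5,1) (5,2) (5,4) (5,5) (6,0) (6,1) (6,2) (6,3) (6,4) (6,5)] -> total=12
Click 3 (6,1) count=0: revealed 0 new [(none)] -> total=12
Click 4 (2,2) count=3: revealed 1 new [(2,2)] -> total=13

Answer: .......
.......
..#....
.......
.......
######.
######.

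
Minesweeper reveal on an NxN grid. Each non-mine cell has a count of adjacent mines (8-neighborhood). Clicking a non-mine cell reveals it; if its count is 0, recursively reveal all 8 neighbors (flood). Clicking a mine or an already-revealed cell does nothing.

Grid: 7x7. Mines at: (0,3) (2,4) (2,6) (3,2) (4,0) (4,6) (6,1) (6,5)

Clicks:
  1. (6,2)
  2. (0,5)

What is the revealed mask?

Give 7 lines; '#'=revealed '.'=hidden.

Answer: ....###
....###
.......
.......
.......
.......
..#....

Derivation:
Click 1 (6,2) count=1: revealed 1 new [(6,2)] -> total=1
Click 2 (0,5) count=0: revealed 6 new [(0,4) (0,5) (0,6) (1,4) (1,5) (1,6)] -> total=7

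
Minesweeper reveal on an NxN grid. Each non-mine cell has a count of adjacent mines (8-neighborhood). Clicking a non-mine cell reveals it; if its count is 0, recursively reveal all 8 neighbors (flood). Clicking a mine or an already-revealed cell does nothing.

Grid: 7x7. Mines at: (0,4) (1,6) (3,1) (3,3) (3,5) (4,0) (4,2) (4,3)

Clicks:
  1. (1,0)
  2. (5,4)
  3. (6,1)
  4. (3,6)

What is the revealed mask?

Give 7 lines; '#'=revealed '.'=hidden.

Click 1 (1,0) count=0: revealed 12 new [(0,0) (0,1) (0,2) (0,3) (1,0) (1,1) (1,2) (1,3) (2,0) (2,1) (2,2) (2,3)] -> total=12
Click 2 (5,4) count=1: revealed 1 new [(5,4)] -> total=13
Click 3 (6,1) count=0: revealed 16 new [(4,4) (4,5) (4,6) (5,0) (5,1) (5,2) (5,3) (5,5) (5,6) (6,0) (6,1) (6,2) (6,3) (6,4) (6,5) (6,6)] -> total=29
Click 4 (3,6) count=1: revealed 1 new [(3,6)] -> total=30

Answer: ####...
####...
####...
......#
....###
#######
#######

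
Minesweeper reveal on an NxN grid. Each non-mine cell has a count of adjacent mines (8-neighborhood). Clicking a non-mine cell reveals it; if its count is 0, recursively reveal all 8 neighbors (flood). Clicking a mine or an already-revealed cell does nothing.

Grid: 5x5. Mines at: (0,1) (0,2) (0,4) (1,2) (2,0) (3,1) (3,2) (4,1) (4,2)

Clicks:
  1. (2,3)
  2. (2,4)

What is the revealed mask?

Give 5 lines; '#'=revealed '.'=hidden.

Answer: .....
...##
...##
...##
...##

Derivation:
Click 1 (2,3) count=2: revealed 1 new [(2,3)] -> total=1
Click 2 (2,4) count=0: revealed 7 new [(1,3) (1,4) (2,4) (3,3) (3,4) (4,3) (4,4)] -> total=8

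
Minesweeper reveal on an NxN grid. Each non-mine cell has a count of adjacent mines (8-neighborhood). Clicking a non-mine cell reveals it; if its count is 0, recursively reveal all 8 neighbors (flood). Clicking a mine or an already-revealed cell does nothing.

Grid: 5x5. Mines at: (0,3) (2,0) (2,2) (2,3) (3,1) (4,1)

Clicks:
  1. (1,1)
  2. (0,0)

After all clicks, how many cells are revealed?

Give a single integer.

Answer: 6

Derivation:
Click 1 (1,1) count=2: revealed 1 new [(1,1)] -> total=1
Click 2 (0,0) count=0: revealed 5 new [(0,0) (0,1) (0,2) (1,0) (1,2)] -> total=6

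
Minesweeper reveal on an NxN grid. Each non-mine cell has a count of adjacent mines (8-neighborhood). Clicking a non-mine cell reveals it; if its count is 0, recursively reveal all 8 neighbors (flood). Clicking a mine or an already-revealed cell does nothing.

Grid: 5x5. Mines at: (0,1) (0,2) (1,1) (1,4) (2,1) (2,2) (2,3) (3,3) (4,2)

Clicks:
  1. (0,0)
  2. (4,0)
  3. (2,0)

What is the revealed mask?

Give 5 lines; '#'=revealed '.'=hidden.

Click 1 (0,0) count=2: revealed 1 new [(0,0)] -> total=1
Click 2 (4,0) count=0: revealed 4 new [(3,0) (3,1) (4,0) (4,1)] -> total=5
Click 3 (2,0) count=2: revealed 1 new [(2,0)] -> total=6

Answer: #....
.....
#....
##...
##...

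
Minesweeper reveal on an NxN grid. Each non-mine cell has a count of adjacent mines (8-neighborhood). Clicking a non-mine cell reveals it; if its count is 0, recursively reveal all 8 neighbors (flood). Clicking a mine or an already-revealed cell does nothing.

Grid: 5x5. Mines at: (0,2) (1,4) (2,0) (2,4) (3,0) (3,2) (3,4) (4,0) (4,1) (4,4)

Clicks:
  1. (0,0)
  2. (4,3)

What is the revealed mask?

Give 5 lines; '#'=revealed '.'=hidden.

Click 1 (0,0) count=0: revealed 4 new [(0,0) (0,1) (1,0) (1,1)] -> total=4
Click 2 (4,3) count=3: revealed 1 new [(4,3)] -> total=5

Answer: ##...
##...
.....
.....
...#.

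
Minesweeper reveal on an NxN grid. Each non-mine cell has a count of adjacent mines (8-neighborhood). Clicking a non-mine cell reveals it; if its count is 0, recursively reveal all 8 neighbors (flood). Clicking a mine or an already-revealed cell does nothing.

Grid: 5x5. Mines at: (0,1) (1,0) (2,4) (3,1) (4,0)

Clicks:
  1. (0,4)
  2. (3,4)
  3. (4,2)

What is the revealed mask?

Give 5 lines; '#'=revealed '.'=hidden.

Answer: ..###
..###
.....
....#
..#..

Derivation:
Click 1 (0,4) count=0: revealed 6 new [(0,2) (0,3) (0,4) (1,2) (1,3) (1,4)] -> total=6
Click 2 (3,4) count=1: revealed 1 new [(3,4)] -> total=7
Click 3 (4,2) count=1: revealed 1 new [(4,2)] -> total=8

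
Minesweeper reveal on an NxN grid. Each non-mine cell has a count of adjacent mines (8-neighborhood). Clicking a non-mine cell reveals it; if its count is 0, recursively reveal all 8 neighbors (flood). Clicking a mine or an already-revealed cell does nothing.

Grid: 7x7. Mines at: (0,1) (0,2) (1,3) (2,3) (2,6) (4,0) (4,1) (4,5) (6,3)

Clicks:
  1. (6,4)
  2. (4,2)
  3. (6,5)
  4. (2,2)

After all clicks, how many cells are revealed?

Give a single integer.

Answer: 8

Derivation:
Click 1 (6,4) count=1: revealed 1 new [(6,4)] -> total=1
Click 2 (4,2) count=1: revealed 1 new [(4,2)] -> total=2
Click 3 (6,5) count=0: revealed 5 new [(5,4) (5,5) (5,6) (6,5) (6,6)] -> total=7
Click 4 (2,2) count=2: revealed 1 new [(2,2)] -> total=8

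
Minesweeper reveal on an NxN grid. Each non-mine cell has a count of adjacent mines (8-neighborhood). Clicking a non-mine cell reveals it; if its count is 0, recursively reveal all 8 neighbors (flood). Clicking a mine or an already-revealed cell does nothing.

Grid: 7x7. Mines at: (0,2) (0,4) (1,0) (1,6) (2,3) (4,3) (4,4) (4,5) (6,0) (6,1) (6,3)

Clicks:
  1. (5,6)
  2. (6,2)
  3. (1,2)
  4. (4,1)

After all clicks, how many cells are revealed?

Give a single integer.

Click 1 (5,6) count=1: revealed 1 new [(5,6)] -> total=1
Click 2 (6,2) count=2: revealed 1 new [(6,2)] -> total=2
Click 3 (1,2) count=2: revealed 1 new [(1,2)] -> total=3
Click 4 (4,1) count=0: revealed 12 new [(2,0) (2,1) (2,2) (3,0) (3,1) (3,2) (4,0) (4,1) (4,2) (5,0) (5,1) (5,2)] -> total=15

Answer: 15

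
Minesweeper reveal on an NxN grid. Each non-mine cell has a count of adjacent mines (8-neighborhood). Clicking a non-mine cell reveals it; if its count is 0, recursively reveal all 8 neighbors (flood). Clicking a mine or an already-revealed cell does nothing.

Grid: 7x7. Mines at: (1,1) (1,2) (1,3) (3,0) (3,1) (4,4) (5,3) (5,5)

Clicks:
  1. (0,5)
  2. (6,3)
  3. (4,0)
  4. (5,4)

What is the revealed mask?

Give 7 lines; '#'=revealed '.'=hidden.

Answer: ....###
....###
....###
....###
#....##
....#..
...#...

Derivation:
Click 1 (0,5) count=0: revealed 14 new [(0,4) (0,5) (0,6) (1,4) (1,5) (1,6) (2,4) (2,5) (2,6) (3,4) (3,5) (3,6) (4,5) (4,6)] -> total=14
Click 2 (6,3) count=1: revealed 1 new [(6,3)] -> total=15
Click 3 (4,0) count=2: revealed 1 new [(4,0)] -> total=16
Click 4 (5,4) count=3: revealed 1 new [(5,4)] -> total=17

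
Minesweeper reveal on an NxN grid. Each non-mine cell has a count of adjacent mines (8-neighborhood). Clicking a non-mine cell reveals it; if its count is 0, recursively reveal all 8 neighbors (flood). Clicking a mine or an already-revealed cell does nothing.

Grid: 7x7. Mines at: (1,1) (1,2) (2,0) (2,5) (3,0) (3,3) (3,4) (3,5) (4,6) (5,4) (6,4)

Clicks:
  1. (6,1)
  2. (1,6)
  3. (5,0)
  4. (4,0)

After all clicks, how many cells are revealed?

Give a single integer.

Answer: 13

Derivation:
Click 1 (6,1) count=0: revealed 12 new [(4,0) (4,1) (4,2) (4,3) (5,0) (5,1) (5,2) (5,3) (6,0) (6,1) (6,2) (6,3)] -> total=12
Click 2 (1,6) count=1: revealed 1 new [(1,6)] -> total=13
Click 3 (5,0) count=0: revealed 0 new [(none)] -> total=13
Click 4 (4,0) count=1: revealed 0 new [(none)] -> total=13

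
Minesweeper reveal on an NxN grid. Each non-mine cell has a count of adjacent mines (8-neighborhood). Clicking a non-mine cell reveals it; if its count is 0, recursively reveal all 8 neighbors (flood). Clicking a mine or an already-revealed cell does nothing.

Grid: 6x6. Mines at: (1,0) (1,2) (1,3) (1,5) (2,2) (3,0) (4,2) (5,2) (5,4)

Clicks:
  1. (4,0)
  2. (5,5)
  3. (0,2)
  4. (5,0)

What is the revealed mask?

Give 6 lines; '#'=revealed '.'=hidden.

Answer: ..#...
......
......
......
##....
##...#

Derivation:
Click 1 (4,0) count=1: revealed 1 new [(4,0)] -> total=1
Click 2 (5,5) count=1: revealed 1 new [(5,5)] -> total=2
Click 3 (0,2) count=2: revealed 1 new [(0,2)] -> total=3
Click 4 (5,0) count=0: revealed 3 new [(4,1) (5,0) (5,1)] -> total=6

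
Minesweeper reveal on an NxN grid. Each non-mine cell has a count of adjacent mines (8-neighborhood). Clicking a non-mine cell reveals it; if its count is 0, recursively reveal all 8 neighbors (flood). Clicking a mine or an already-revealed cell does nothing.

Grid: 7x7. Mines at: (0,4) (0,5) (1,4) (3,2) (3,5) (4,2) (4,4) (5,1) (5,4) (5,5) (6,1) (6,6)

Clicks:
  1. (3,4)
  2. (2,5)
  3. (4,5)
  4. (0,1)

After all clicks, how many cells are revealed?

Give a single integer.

Click 1 (3,4) count=2: revealed 1 new [(3,4)] -> total=1
Click 2 (2,5) count=2: revealed 1 new [(2,5)] -> total=2
Click 3 (4,5) count=4: revealed 1 new [(4,5)] -> total=3
Click 4 (0,1) count=0: revealed 16 new [(0,0) (0,1) (0,2) (0,3) (1,0) (1,1) (1,2) (1,3) (2,0) (2,1) (2,2) (2,3) (3,0) (3,1) (4,0) (4,1)] -> total=19

Answer: 19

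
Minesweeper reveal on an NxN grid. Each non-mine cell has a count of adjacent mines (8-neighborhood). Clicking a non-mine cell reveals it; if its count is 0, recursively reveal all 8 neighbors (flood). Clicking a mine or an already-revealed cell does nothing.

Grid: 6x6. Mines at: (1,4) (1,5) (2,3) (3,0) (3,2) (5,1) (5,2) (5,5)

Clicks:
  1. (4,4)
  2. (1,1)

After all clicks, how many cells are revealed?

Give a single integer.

Click 1 (4,4) count=1: revealed 1 new [(4,4)] -> total=1
Click 2 (1,1) count=0: revealed 11 new [(0,0) (0,1) (0,2) (0,3) (1,0) (1,1) (1,2) (1,3) (2,0) (2,1) (2,2)] -> total=12

Answer: 12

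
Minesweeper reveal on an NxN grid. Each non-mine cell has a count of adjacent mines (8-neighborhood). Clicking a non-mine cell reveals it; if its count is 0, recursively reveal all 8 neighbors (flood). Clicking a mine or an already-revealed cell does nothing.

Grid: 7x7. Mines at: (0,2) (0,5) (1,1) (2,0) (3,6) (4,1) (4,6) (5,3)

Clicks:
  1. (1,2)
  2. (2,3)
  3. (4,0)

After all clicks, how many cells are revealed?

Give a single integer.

Answer: 17

Derivation:
Click 1 (1,2) count=2: revealed 1 new [(1,2)] -> total=1
Click 2 (2,3) count=0: revealed 15 new [(1,3) (1,4) (1,5) (2,2) (2,3) (2,4) (2,5) (3,2) (3,3) (3,4) (3,5) (4,2) (4,3) (4,4) (4,5)] -> total=16
Click 3 (4,0) count=1: revealed 1 new [(4,0)] -> total=17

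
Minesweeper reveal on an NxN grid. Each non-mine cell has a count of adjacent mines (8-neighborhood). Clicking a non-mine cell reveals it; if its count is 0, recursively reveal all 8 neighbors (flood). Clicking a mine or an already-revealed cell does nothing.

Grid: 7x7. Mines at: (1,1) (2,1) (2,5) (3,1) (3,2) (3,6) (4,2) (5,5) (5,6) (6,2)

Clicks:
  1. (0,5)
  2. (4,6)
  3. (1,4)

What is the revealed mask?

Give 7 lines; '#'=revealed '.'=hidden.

Click 1 (0,5) count=0: revealed 13 new [(0,2) (0,3) (0,4) (0,5) (0,6) (1,2) (1,3) (1,4) (1,5) (1,6) (2,2) (2,3) (2,4)] -> total=13
Click 2 (4,6) count=3: revealed 1 new [(4,6)] -> total=14
Click 3 (1,4) count=1: revealed 0 new [(none)] -> total=14

Answer: ..#####
..#####
..###..
.......
......#
.......
.......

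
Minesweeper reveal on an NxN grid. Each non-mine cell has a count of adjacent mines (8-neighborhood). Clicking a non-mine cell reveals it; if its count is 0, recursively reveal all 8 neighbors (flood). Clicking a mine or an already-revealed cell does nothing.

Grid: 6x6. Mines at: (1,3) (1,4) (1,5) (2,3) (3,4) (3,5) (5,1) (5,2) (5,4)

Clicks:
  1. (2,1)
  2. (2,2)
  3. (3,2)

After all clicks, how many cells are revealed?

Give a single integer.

Click 1 (2,1) count=0: revealed 15 new [(0,0) (0,1) (0,2) (1,0) (1,1) (1,2) (2,0) (2,1) (2,2) (3,0) (3,1) (3,2) (4,0) (4,1) (4,2)] -> total=15
Click 2 (2,2) count=2: revealed 0 new [(none)] -> total=15
Click 3 (3,2) count=1: revealed 0 new [(none)] -> total=15

Answer: 15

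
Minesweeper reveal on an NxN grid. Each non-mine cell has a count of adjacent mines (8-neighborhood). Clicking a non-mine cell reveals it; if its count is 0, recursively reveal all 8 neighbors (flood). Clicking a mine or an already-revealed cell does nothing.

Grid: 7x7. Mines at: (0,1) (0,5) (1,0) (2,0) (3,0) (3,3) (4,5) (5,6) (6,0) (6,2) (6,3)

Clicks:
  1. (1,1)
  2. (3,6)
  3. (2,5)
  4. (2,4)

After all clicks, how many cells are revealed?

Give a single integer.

Click 1 (1,1) count=3: revealed 1 new [(1,1)] -> total=1
Click 2 (3,6) count=1: revealed 1 new [(3,6)] -> total=2
Click 3 (2,5) count=0: revealed 8 new [(1,4) (1,5) (1,6) (2,4) (2,5) (2,6) (3,4) (3,5)] -> total=10
Click 4 (2,4) count=1: revealed 0 new [(none)] -> total=10

Answer: 10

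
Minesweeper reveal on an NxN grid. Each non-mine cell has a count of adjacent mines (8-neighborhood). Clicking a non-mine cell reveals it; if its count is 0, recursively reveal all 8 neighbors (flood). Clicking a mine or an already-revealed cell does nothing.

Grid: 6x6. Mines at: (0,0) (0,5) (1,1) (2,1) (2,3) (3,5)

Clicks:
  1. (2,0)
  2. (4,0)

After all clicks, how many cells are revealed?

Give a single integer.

Click 1 (2,0) count=2: revealed 1 new [(2,0)] -> total=1
Click 2 (4,0) count=0: revealed 17 new [(3,0) (3,1) (3,2) (3,3) (3,4) (4,0) (4,1) (4,2) (4,3) (4,4) (4,5) (5,0) (5,1) (5,2) (5,3) (5,4) (5,5)] -> total=18

Answer: 18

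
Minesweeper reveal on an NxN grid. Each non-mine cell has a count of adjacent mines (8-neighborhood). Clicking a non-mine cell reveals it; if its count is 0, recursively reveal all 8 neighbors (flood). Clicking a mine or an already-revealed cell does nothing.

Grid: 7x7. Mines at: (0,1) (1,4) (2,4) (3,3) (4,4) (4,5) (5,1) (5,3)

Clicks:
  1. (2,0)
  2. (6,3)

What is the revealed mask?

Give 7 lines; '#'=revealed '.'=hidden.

Click 1 (2,0) count=0: revealed 12 new [(1,0) (1,1) (1,2) (2,0) (2,1) (2,2) (3,0) (3,1) (3,2) (4,0) (4,1) (4,2)] -> total=12
Click 2 (6,3) count=1: revealed 1 new [(6,3)] -> total=13

Answer: .......
###....
###....
###....
###....
.......
...#...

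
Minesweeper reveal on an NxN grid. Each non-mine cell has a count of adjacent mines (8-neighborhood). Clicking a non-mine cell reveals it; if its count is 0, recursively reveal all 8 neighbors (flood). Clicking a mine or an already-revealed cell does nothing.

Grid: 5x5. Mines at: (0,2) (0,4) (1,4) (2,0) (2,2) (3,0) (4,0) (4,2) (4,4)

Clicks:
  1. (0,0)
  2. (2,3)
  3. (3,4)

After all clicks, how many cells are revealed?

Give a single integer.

Answer: 6

Derivation:
Click 1 (0,0) count=0: revealed 4 new [(0,0) (0,1) (1,0) (1,1)] -> total=4
Click 2 (2,3) count=2: revealed 1 new [(2,3)] -> total=5
Click 3 (3,4) count=1: revealed 1 new [(3,4)] -> total=6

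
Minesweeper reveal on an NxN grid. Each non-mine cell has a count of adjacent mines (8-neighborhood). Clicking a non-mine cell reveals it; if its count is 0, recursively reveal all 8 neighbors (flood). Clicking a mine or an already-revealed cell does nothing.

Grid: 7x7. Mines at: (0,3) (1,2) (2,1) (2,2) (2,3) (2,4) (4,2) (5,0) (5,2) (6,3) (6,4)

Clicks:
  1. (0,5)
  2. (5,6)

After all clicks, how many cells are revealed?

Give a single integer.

Click 1 (0,5) count=0: revealed 22 new [(0,4) (0,5) (0,6) (1,4) (1,5) (1,6) (2,5) (2,6) (3,3) (3,4) (3,5) (3,6) (4,3) (4,4) (4,5) (4,6) (5,3) (5,4) (5,5) (5,6) (6,5) (6,6)] -> total=22
Click 2 (5,6) count=0: revealed 0 new [(none)] -> total=22

Answer: 22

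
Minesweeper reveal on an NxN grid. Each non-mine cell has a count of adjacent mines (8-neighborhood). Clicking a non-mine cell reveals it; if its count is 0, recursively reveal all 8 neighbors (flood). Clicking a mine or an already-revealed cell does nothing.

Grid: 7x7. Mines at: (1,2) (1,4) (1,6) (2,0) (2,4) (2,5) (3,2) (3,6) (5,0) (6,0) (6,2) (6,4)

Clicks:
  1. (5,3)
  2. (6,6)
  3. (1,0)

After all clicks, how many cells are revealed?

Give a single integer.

Click 1 (5,3) count=2: revealed 1 new [(5,3)] -> total=1
Click 2 (6,6) count=0: revealed 6 new [(4,5) (4,6) (5,5) (5,6) (6,5) (6,6)] -> total=7
Click 3 (1,0) count=1: revealed 1 new [(1,0)] -> total=8

Answer: 8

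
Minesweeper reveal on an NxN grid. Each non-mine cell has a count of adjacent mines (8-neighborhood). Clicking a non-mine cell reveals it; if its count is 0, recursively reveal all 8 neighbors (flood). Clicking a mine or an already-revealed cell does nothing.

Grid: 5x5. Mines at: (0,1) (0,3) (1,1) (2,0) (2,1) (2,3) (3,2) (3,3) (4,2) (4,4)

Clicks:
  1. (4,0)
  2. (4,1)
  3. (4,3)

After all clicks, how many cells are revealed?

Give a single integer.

Answer: 5

Derivation:
Click 1 (4,0) count=0: revealed 4 new [(3,0) (3,1) (4,0) (4,1)] -> total=4
Click 2 (4,1) count=2: revealed 0 new [(none)] -> total=4
Click 3 (4,3) count=4: revealed 1 new [(4,3)] -> total=5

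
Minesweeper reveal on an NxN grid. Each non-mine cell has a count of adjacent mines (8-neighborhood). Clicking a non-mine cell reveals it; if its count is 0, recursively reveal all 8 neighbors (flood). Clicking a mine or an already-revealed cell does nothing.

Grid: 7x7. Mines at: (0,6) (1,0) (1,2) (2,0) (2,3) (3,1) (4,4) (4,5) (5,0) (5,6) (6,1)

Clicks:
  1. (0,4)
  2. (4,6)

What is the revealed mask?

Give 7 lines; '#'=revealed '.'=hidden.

Click 1 (0,4) count=0: revealed 6 new [(0,3) (0,4) (0,5) (1,3) (1,4) (1,5)] -> total=6
Click 2 (4,6) count=2: revealed 1 new [(4,6)] -> total=7

Answer: ...###.
...###.
.......
.......
......#
.......
.......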